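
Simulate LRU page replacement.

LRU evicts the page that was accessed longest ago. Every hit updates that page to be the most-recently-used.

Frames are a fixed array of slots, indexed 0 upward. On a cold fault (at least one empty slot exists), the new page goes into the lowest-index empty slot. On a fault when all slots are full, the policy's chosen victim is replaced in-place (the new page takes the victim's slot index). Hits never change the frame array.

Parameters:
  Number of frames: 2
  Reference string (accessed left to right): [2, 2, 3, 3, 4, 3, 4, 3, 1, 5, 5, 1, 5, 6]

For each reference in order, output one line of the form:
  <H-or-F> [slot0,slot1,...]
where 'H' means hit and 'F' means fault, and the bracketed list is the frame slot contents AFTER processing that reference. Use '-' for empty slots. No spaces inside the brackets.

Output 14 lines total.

F [2,-]
H [2,-]
F [2,3]
H [2,3]
F [4,3]
H [4,3]
H [4,3]
H [4,3]
F [1,3]
F [1,5]
H [1,5]
H [1,5]
H [1,5]
F [6,5]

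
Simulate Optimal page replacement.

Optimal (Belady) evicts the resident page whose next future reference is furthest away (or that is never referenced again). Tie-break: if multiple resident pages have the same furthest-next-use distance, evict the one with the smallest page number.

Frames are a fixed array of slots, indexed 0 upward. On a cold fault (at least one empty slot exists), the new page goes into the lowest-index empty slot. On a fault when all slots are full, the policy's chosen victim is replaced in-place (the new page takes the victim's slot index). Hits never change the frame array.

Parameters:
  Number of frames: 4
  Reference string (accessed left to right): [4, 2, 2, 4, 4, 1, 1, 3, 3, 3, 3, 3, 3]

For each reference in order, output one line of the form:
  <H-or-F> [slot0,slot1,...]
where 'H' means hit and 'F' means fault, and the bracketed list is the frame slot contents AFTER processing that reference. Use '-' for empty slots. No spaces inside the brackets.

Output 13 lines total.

F [4,-,-,-]
F [4,2,-,-]
H [4,2,-,-]
H [4,2,-,-]
H [4,2,-,-]
F [4,2,1,-]
H [4,2,1,-]
F [4,2,1,3]
H [4,2,1,3]
H [4,2,1,3]
H [4,2,1,3]
H [4,2,1,3]
H [4,2,1,3]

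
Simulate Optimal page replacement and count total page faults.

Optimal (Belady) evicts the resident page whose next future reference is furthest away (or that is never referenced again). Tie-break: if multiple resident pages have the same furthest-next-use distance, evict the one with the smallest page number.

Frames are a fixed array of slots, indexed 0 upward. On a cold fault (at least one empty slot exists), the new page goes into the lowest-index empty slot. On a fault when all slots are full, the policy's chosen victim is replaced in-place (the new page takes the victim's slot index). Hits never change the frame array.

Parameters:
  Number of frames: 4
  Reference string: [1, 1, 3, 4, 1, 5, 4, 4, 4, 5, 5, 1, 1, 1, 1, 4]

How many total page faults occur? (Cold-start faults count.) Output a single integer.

Answer: 4

Derivation:
Step 0: ref 1 → FAULT, frames=[1,-,-,-]
Step 1: ref 1 → HIT, frames=[1,-,-,-]
Step 2: ref 3 → FAULT, frames=[1,3,-,-]
Step 3: ref 4 → FAULT, frames=[1,3,4,-]
Step 4: ref 1 → HIT, frames=[1,3,4,-]
Step 5: ref 5 → FAULT, frames=[1,3,4,5]
Step 6: ref 4 → HIT, frames=[1,3,4,5]
Step 7: ref 4 → HIT, frames=[1,3,4,5]
Step 8: ref 4 → HIT, frames=[1,3,4,5]
Step 9: ref 5 → HIT, frames=[1,3,4,5]
Step 10: ref 5 → HIT, frames=[1,3,4,5]
Step 11: ref 1 → HIT, frames=[1,3,4,5]
Step 12: ref 1 → HIT, frames=[1,3,4,5]
Step 13: ref 1 → HIT, frames=[1,3,4,5]
Step 14: ref 1 → HIT, frames=[1,3,4,5]
Step 15: ref 4 → HIT, frames=[1,3,4,5]
Total faults: 4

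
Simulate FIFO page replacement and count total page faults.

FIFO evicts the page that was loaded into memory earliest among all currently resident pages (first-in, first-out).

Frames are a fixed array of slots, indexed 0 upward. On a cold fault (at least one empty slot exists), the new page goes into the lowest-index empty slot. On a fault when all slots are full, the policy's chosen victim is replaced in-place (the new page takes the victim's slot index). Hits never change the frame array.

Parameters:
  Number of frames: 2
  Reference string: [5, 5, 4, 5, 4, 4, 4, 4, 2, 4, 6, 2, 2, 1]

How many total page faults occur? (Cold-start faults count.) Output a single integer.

Step 0: ref 5 → FAULT, frames=[5,-]
Step 1: ref 5 → HIT, frames=[5,-]
Step 2: ref 4 → FAULT, frames=[5,4]
Step 3: ref 5 → HIT, frames=[5,4]
Step 4: ref 4 → HIT, frames=[5,4]
Step 5: ref 4 → HIT, frames=[5,4]
Step 6: ref 4 → HIT, frames=[5,4]
Step 7: ref 4 → HIT, frames=[5,4]
Step 8: ref 2 → FAULT (evict 5), frames=[2,4]
Step 9: ref 4 → HIT, frames=[2,4]
Step 10: ref 6 → FAULT (evict 4), frames=[2,6]
Step 11: ref 2 → HIT, frames=[2,6]
Step 12: ref 2 → HIT, frames=[2,6]
Step 13: ref 1 → FAULT (evict 2), frames=[1,6]
Total faults: 5

Answer: 5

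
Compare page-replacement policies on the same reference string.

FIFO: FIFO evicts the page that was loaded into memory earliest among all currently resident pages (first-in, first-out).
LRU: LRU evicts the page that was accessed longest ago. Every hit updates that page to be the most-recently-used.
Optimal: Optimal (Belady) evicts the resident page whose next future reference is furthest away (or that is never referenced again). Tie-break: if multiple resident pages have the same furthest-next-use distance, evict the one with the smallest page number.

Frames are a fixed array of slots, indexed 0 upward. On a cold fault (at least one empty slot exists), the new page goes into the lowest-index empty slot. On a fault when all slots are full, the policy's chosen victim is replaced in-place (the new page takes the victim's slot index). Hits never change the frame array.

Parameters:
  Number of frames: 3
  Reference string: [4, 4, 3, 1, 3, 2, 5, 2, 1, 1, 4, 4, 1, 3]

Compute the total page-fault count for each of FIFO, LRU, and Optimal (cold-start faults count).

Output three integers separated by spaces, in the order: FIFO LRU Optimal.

Answer: 8 8 7

Derivation:
--- FIFO ---
  step 0: ref 4 -> FAULT, frames=[4,-,-] (faults so far: 1)
  step 1: ref 4 -> HIT, frames=[4,-,-] (faults so far: 1)
  step 2: ref 3 -> FAULT, frames=[4,3,-] (faults so far: 2)
  step 3: ref 1 -> FAULT, frames=[4,3,1] (faults so far: 3)
  step 4: ref 3 -> HIT, frames=[4,3,1] (faults so far: 3)
  step 5: ref 2 -> FAULT, evict 4, frames=[2,3,1] (faults so far: 4)
  step 6: ref 5 -> FAULT, evict 3, frames=[2,5,1] (faults so far: 5)
  step 7: ref 2 -> HIT, frames=[2,5,1] (faults so far: 5)
  step 8: ref 1 -> HIT, frames=[2,5,1] (faults so far: 5)
  step 9: ref 1 -> HIT, frames=[2,5,1] (faults so far: 5)
  step 10: ref 4 -> FAULT, evict 1, frames=[2,5,4] (faults so far: 6)
  step 11: ref 4 -> HIT, frames=[2,5,4] (faults so far: 6)
  step 12: ref 1 -> FAULT, evict 2, frames=[1,5,4] (faults so far: 7)
  step 13: ref 3 -> FAULT, evict 5, frames=[1,3,4] (faults so far: 8)
  FIFO total faults: 8
--- LRU ---
  step 0: ref 4 -> FAULT, frames=[4,-,-] (faults so far: 1)
  step 1: ref 4 -> HIT, frames=[4,-,-] (faults so far: 1)
  step 2: ref 3 -> FAULT, frames=[4,3,-] (faults so far: 2)
  step 3: ref 1 -> FAULT, frames=[4,3,1] (faults so far: 3)
  step 4: ref 3 -> HIT, frames=[4,3,1] (faults so far: 3)
  step 5: ref 2 -> FAULT, evict 4, frames=[2,3,1] (faults so far: 4)
  step 6: ref 5 -> FAULT, evict 1, frames=[2,3,5] (faults so far: 5)
  step 7: ref 2 -> HIT, frames=[2,3,5] (faults so far: 5)
  step 8: ref 1 -> FAULT, evict 3, frames=[2,1,5] (faults so far: 6)
  step 9: ref 1 -> HIT, frames=[2,1,5] (faults so far: 6)
  step 10: ref 4 -> FAULT, evict 5, frames=[2,1,4] (faults so far: 7)
  step 11: ref 4 -> HIT, frames=[2,1,4] (faults so far: 7)
  step 12: ref 1 -> HIT, frames=[2,1,4] (faults so far: 7)
  step 13: ref 3 -> FAULT, evict 2, frames=[3,1,4] (faults so far: 8)
  LRU total faults: 8
--- Optimal ---
  step 0: ref 4 -> FAULT, frames=[4,-,-] (faults so far: 1)
  step 1: ref 4 -> HIT, frames=[4,-,-] (faults so far: 1)
  step 2: ref 3 -> FAULT, frames=[4,3,-] (faults so far: 2)
  step 3: ref 1 -> FAULT, frames=[4,3,1] (faults so far: 3)
  step 4: ref 3 -> HIT, frames=[4,3,1] (faults so far: 3)
  step 5: ref 2 -> FAULT, evict 3, frames=[4,2,1] (faults so far: 4)
  step 6: ref 5 -> FAULT, evict 4, frames=[5,2,1] (faults so far: 5)
  step 7: ref 2 -> HIT, frames=[5,2,1] (faults so far: 5)
  step 8: ref 1 -> HIT, frames=[5,2,1] (faults so far: 5)
  step 9: ref 1 -> HIT, frames=[5,2,1] (faults so far: 5)
  step 10: ref 4 -> FAULT, evict 2, frames=[5,4,1] (faults so far: 6)
  step 11: ref 4 -> HIT, frames=[5,4,1] (faults so far: 6)
  step 12: ref 1 -> HIT, frames=[5,4,1] (faults so far: 6)
  step 13: ref 3 -> FAULT, evict 1, frames=[5,4,3] (faults so far: 7)
  Optimal total faults: 7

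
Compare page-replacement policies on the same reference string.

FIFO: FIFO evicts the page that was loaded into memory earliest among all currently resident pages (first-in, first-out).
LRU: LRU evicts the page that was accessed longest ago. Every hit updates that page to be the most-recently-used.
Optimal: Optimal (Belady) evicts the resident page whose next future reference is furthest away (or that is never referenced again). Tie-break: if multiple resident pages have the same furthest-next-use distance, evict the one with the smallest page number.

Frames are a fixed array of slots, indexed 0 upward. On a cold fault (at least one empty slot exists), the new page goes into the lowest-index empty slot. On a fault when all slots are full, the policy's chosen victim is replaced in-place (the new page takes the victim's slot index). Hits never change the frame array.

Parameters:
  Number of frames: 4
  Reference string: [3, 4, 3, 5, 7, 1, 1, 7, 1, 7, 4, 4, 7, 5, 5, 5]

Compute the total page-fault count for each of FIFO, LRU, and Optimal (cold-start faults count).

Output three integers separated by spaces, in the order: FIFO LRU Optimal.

--- FIFO ---
  step 0: ref 3 -> FAULT, frames=[3,-,-,-] (faults so far: 1)
  step 1: ref 4 -> FAULT, frames=[3,4,-,-] (faults so far: 2)
  step 2: ref 3 -> HIT, frames=[3,4,-,-] (faults so far: 2)
  step 3: ref 5 -> FAULT, frames=[3,4,5,-] (faults so far: 3)
  step 4: ref 7 -> FAULT, frames=[3,4,5,7] (faults so far: 4)
  step 5: ref 1 -> FAULT, evict 3, frames=[1,4,5,7] (faults so far: 5)
  step 6: ref 1 -> HIT, frames=[1,4,5,7] (faults so far: 5)
  step 7: ref 7 -> HIT, frames=[1,4,5,7] (faults so far: 5)
  step 8: ref 1 -> HIT, frames=[1,4,5,7] (faults so far: 5)
  step 9: ref 7 -> HIT, frames=[1,4,5,7] (faults so far: 5)
  step 10: ref 4 -> HIT, frames=[1,4,5,7] (faults so far: 5)
  step 11: ref 4 -> HIT, frames=[1,4,5,7] (faults so far: 5)
  step 12: ref 7 -> HIT, frames=[1,4,5,7] (faults so far: 5)
  step 13: ref 5 -> HIT, frames=[1,4,5,7] (faults so far: 5)
  step 14: ref 5 -> HIT, frames=[1,4,5,7] (faults so far: 5)
  step 15: ref 5 -> HIT, frames=[1,4,5,7] (faults so far: 5)
  FIFO total faults: 5
--- LRU ---
  step 0: ref 3 -> FAULT, frames=[3,-,-,-] (faults so far: 1)
  step 1: ref 4 -> FAULT, frames=[3,4,-,-] (faults so far: 2)
  step 2: ref 3 -> HIT, frames=[3,4,-,-] (faults so far: 2)
  step 3: ref 5 -> FAULT, frames=[3,4,5,-] (faults so far: 3)
  step 4: ref 7 -> FAULT, frames=[3,4,5,7] (faults so far: 4)
  step 5: ref 1 -> FAULT, evict 4, frames=[3,1,5,7] (faults so far: 5)
  step 6: ref 1 -> HIT, frames=[3,1,5,7] (faults so far: 5)
  step 7: ref 7 -> HIT, frames=[3,1,5,7] (faults so far: 5)
  step 8: ref 1 -> HIT, frames=[3,1,5,7] (faults so far: 5)
  step 9: ref 7 -> HIT, frames=[3,1,5,7] (faults so far: 5)
  step 10: ref 4 -> FAULT, evict 3, frames=[4,1,5,7] (faults so far: 6)
  step 11: ref 4 -> HIT, frames=[4,1,5,7] (faults so far: 6)
  step 12: ref 7 -> HIT, frames=[4,1,5,7] (faults so far: 6)
  step 13: ref 5 -> HIT, frames=[4,1,5,7] (faults so far: 6)
  step 14: ref 5 -> HIT, frames=[4,1,5,7] (faults so far: 6)
  step 15: ref 5 -> HIT, frames=[4,1,5,7] (faults so far: 6)
  LRU total faults: 6
--- Optimal ---
  step 0: ref 3 -> FAULT, frames=[3,-,-,-] (faults so far: 1)
  step 1: ref 4 -> FAULT, frames=[3,4,-,-] (faults so far: 2)
  step 2: ref 3 -> HIT, frames=[3,4,-,-] (faults so far: 2)
  step 3: ref 5 -> FAULT, frames=[3,4,5,-] (faults so far: 3)
  step 4: ref 7 -> FAULT, frames=[3,4,5,7] (faults so far: 4)
  step 5: ref 1 -> FAULT, evict 3, frames=[1,4,5,7] (faults so far: 5)
  step 6: ref 1 -> HIT, frames=[1,4,5,7] (faults so far: 5)
  step 7: ref 7 -> HIT, frames=[1,4,5,7] (faults so far: 5)
  step 8: ref 1 -> HIT, frames=[1,4,5,7] (faults so far: 5)
  step 9: ref 7 -> HIT, frames=[1,4,5,7] (faults so far: 5)
  step 10: ref 4 -> HIT, frames=[1,4,5,7] (faults so far: 5)
  step 11: ref 4 -> HIT, frames=[1,4,5,7] (faults so far: 5)
  step 12: ref 7 -> HIT, frames=[1,4,5,7] (faults so far: 5)
  step 13: ref 5 -> HIT, frames=[1,4,5,7] (faults so far: 5)
  step 14: ref 5 -> HIT, frames=[1,4,5,7] (faults so far: 5)
  step 15: ref 5 -> HIT, frames=[1,4,5,7] (faults so far: 5)
  Optimal total faults: 5

Answer: 5 6 5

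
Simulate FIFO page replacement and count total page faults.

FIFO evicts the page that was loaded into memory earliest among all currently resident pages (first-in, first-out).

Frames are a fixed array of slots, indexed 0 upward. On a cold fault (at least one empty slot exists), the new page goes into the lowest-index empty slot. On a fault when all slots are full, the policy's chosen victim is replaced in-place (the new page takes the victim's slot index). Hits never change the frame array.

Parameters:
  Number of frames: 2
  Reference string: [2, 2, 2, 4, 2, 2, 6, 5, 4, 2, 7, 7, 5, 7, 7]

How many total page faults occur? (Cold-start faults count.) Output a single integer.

Step 0: ref 2 → FAULT, frames=[2,-]
Step 1: ref 2 → HIT, frames=[2,-]
Step 2: ref 2 → HIT, frames=[2,-]
Step 3: ref 4 → FAULT, frames=[2,4]
Step 4: ref 2 → HIT, frames=[2,4]
Step 5: ref 2 → HIT, frames=[2,4]
Step 6: ref 6 → FAULT (evict 2), frames=[6,4]
Step 7: ref 5 → FAULT (evict 4), frames=[6,5]
Step 8: ref 4 → FAULT (evict 6), frames=[4,5]
Step 9: ref 2 → FAULT (evict 5), frames=[4,2]
Step 10: ref 7 → FAULT (evict 4), frames=[7,2]
Step 11: ref 7 → HIT, frames=[7,2]
Step 12: ref 5 → FAULT (evict 2), frames=[7,5]
Step 13: ref 7 → HIT, frames=[7,5]
Step 14: ref 7 → HIT, frames=[7,5]
Total faults: 8

Answer: 8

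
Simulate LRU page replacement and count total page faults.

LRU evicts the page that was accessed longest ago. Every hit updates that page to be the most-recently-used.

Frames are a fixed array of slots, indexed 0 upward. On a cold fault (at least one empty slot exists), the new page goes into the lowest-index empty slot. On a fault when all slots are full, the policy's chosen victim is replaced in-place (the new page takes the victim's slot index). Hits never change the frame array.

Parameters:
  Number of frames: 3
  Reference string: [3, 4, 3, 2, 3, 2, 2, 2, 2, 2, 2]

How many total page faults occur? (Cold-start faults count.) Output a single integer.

Answer: 3

Derivation:
Step 0: ref 3 → FAULT, frames=[3,-,-]
Step 1: ref 4 → FAULT, frames=[3,4,-]
Step 2: ref 3 → HIT, frames=[3,4,-]
Step 3: ref 2 → FAULT, frames=[3,4,2]
Step 4: ref 3 → HIT, frames=[3,4,2]
Step 5: ref 2 → HIT, frames=[3,4,2]
Step 6: ref 2 → HIT, frames=[3,4,2]
Step 7: ref 2 → HIT, frames=[3,4,2]
Step 8: ref 2 → HIT, frames=[3,4,2]
Step 9: ref 2 → HIT, frames=[3,4,2]
Step 10: ref 2 → HIT, frames=[3,4,2]
Total faults: 3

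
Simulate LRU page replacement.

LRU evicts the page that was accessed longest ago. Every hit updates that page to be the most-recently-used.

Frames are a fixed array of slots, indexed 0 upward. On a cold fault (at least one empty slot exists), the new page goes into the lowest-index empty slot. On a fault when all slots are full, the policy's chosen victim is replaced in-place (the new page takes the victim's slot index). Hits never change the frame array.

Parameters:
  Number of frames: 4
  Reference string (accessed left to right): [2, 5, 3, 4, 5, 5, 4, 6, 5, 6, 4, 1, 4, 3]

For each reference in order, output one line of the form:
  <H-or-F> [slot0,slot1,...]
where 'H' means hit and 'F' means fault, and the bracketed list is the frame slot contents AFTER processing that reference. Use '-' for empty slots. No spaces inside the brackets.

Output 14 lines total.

F [2,-,-,-]
F [2,5,-,-]
F [2,5,3,-]
F [2,5,3,4]
H [2,5,3,4]
H [2,5,3,4]
H [2,5,3,4]
F [6,5,3,4]
H [6,5,3,4]
H [6,5,3,4]
H [6,5,3,4]
F [6,5,1,4]
H [6,5,1,4]
F [6,3,1,4]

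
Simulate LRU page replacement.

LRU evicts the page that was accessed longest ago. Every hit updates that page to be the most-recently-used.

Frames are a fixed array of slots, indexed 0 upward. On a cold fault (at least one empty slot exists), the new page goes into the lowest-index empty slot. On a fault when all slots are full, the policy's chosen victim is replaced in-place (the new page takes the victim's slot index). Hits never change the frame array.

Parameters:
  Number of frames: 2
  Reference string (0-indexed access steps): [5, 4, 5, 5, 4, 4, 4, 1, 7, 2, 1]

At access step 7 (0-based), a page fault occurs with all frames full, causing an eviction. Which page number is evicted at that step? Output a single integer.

Step 0: ref 5 -> FAULT, frames=[5,-]
Step 1: ref 4 -> FAULT, frames=[5,4]
Step 2: ref 5 -> HIT, frames=[5,4]
Step 3: ref 5 -> HIT, frames=[5,4]
Step 4: ref 4 -> HIT, frames=[5,4]
Step 5: ref 4 -> HIT, frames=[5,4]
Step 6: ref 4 -> HIT, frames=[5,4]
Step 7: ref 1 -> FAULT, evict 5, frames=[1,4]
At step 7: evicted page 5

Answer: 5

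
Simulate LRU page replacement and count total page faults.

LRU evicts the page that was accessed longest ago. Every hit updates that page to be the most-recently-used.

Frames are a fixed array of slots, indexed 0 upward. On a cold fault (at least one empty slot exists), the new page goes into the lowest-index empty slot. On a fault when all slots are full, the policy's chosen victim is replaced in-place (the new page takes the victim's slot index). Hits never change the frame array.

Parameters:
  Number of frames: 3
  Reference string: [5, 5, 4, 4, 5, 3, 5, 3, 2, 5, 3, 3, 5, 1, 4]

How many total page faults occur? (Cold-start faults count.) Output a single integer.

Answer: 6

Derivation:
Step 0: ref 5 → FAULT, frames=[5,-,-]
Step 1: ref 5 → HIT, frames=[5,-,-]
Step 2: ref 4 → FAULT, frames=[5,4,-]
Step 3: ref 4 → HIT, frames=[5,4,-]
Step 4: ref 5 → HIT, frames=[5,4,-]
Step 5: ref 3 → FAULT, frames=[5,4,3]
Step 6: ref 5 → HIT, frames=[5,4,3]
Step 7: ref 3 → HIT, frames=[5,4,3]
Step 8: ref 2 → FAULT (evict 4), frames=[5,2,3]
Step 9: ref 5 → HIT, frames=[5,2,3]
Step 10: ref 3 → HIT, frames=[5,2,3]
Step 11: ref 3 → HIT, frames=[5,2,3]
Step 12: ref 5 → HIT, frames=[5,2,3]
Step 13: ref 1 → FAULT (evict 2), frames=[5,1,3]
Step 14: ref 4 → FAULT (evict 3), frames=[5,1,4]
Total faults: 6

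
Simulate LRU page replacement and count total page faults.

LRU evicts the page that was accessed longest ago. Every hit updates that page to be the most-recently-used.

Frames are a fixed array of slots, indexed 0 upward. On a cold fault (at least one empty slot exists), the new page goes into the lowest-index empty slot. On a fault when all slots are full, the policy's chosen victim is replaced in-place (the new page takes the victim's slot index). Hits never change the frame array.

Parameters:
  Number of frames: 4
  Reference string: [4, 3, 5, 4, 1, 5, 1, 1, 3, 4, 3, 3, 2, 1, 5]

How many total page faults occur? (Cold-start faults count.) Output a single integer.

Answer: 6

Derivation:
Step 0: ref 4 → FAULT, frames=[4,-,-,-]
Step 1: ref 3 → FAULT, frames=[4,3,-,-]
Step 2: ref 5 → FAULT, frames=[4,3,5,-]
Step 3: ref 4 → HIT, frames=[4,3,5,-]
Step 4: ref 1 → FAULT, frames=[4,3,5,1]
Step 5: ref 5 → HIT, frames=[4,3,5,1]
Step 6: ref 1 → HIT, frames=[4,3,5,1]
Step 7: ref 1 → HIT, frames=[4,3,5,1]
Step 8: ref 3 → HIT, frames=[4,3,5,1]
Step 9: ref 4 → HIT, frames=[4,3,5,1]
Step 10: ref 3 → HIT, frames=[4,3,5,1]
Step 11: ref 3 → HIT, frames=[4,3,5,1]
Step 12: ref 2 → FAULT (evict 5), frames=[4,3,2,1]
Step 13: ref 1 → HIT, frames=[4,3,2,1]
Step 14: ref 5 → FAULT (evict 4), frames=[5,3,2,1]
Total faults: 6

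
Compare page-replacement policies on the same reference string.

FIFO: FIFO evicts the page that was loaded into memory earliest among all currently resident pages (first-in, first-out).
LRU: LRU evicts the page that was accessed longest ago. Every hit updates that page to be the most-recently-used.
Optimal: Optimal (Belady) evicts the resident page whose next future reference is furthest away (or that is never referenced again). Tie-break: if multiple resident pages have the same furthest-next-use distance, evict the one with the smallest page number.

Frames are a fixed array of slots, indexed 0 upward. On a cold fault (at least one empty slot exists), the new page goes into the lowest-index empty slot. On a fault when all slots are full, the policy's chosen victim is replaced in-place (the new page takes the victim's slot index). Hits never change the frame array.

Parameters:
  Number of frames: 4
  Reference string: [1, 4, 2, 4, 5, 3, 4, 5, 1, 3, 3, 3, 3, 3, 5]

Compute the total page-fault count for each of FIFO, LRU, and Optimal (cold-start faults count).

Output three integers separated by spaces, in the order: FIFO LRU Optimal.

--- FIFO ---
  step 0: ref 1 -> FAULT, frames=[1,-,-,-] (faults so far: 1)
  step 1: ref 4 -> FAULT, frames=[1,4,-,-] (faults so far: 2)
  step 2: ref 2 -> FAULT, frames=[1,4,2,-] (faults so far: 3)
  step 3: ref 4 -> HIT, frames=[1,4,2,-] (faults so far: 3)
  step 4: ref 5 -> FAULT, frames=[1,4,2,5] (faults so far: 4)
  step 5: ref 3 -> FAULT, evict 1, frames=[3,4,2,5] (faults so far: 5)
  step 6: ref 4 -> HIT, frames=[3,4,2,5] (faults so far: 5)
  step 7: ref 5 -> HIT, frames=[3,4,2,5] (faults so far: 5)
  step 8: ref 1 -> FAULT, evict 4, frames=[3,1,2,5] (faults so far: 6)
  step 9: ref 3 -> HIT, frames=[3,1,2,5] (faults so far: 6)
  step 10: ref 3 -> HIT, frames=[3,1,2,5] (faults so far: 6)
  step 11: ref 3 -> HIT, frames=[3,1,2,5] (faults so far: 6)
  step 12: ref 3 -> HIT, frames=[3,1,2,5] (faults so far: 6)
  step 13: ref 3 -> HIT, frames=[3,1,2,5] (faults so far: 6)
  step 14: ref 5 -> HIT, frames=[3,1,2,5] (faults so far: 6)
  FIFO total faults: 6
--- LRU ---
  step 0: ref 1 -> FAULT, frames=[1,-,-,-] (faults so far: 1)
  step 1: ref 4 -> FAULT, frames=[1,4,-,-] (faults so far: 2)
  step 2: ref 2 -> FAULT, frames=[1,4,2,-] (faults so far: 3)
  step 3: ref 4 -> HIT, frames=[1,4,2,-] (faults so far: 3)
  step 4: ref 5 -> FAULT, frames=[1,4,2,5] (faults so far: 4)
  step 5: ref 3 -> FAULT, evict 1, frames=[3,4,2,5] (faults so far: 5)
  step 6: ref 4 -> HIT, frames=[3,4,2,5] (faults so far: 5)
  step 7: ref 5 -> HIT, frames=[3,4,2,5] (faults so far: 5)
  step 8: ref 1 -> FAULT, evict 2, frames=[3,4,1,5] (faults so far: 6)
  step 9: ref 3 -> HIT, frames=[3,4,1,5] (faults so far: 6)
  step 10: ref 3 -> HIT, frames=[3,4,1,5] (faults so far: 6)
  step 11: ref 3 -> HIT, frames=[3,4,1,5] (faults so far: 6)
  step 12: ref 3 -> HIT, frames=[3,4,1,5] (faults so far: 6)
  step 13: ref 3 -> HIT, frames=[3,4,1,5] (faults so far: 6)
  step 14: ref 5 -> HIT, frames=[3,4,1,5] (faults so far: 6)
  LRU total faults: 6
--- Optimal ---
  step 0: ref 1 -> FAULT, frames=[1,-,-,-] (faults so far: 1)
  step 1: ref 4 -> FAULT, frames=[1,4,-,-] (faults so far: 2)
  step 2: ref 2 -> FAULT, frames=[1,4,2,-] (faults so far: 3)
  step 3: ref 4 -> HIT, frames=[1,4,2,-] (faults so far: 3)
  step 4: ref 5 -> FAULT, frames=[1,4,2,5] (faults so far: 4)
  step 5: ref 3 -> FAULT, evict 2, frames=[1,4,3,5] (faults so far: 5)
  step 6: ref 4 -> HIT, frames=[1,4,3,5] (faults so far: 5)
  step 7: ref 5 -> HIT, frames=[1,4,3,5] (faults so far: 5)
  step 8: ref 1 -> HIT, frames=[1,4,3,5] (faults so far: 5)
  step 9: ref 3 -> HIT, frames=[1,4,3,5] (faults so far: 5)
  step 10: ref 3 -> HIT, frames=[1,4,3,5] (faults so far: 5)
  step 11: ref 3 -> HIT, frames=[1,4,3,5] (faults so far: 5)
  step 12: ref 3 -> HIT, frames=[1,4,3,5] (faults so far: 5)
  step 13: ref 3 -> HIT, frames=[1,4,3,5] (faults so far: 5)
  step 14: ref 5 -> HIT, frames=[1,4,3,5] (faults so far: 5)
  Optimal total faults: 5

Answer: 6 6 5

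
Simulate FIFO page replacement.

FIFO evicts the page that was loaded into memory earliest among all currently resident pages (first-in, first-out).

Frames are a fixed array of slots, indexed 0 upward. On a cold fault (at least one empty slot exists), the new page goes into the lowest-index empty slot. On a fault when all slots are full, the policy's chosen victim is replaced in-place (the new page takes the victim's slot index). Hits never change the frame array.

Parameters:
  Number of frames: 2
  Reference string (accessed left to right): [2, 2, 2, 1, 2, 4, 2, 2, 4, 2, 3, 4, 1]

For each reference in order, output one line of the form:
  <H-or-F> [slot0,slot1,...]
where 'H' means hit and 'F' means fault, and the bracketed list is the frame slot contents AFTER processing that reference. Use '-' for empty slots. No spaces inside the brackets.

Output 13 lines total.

F [2,-]
H [2,-]
H [2,-]
F [2,1]
H [2,1]
F [4,1]
F [4,2]
H [4,2]
H [4,2]
H [4,2]
F [3,2]
F [3,4]
F [1,4]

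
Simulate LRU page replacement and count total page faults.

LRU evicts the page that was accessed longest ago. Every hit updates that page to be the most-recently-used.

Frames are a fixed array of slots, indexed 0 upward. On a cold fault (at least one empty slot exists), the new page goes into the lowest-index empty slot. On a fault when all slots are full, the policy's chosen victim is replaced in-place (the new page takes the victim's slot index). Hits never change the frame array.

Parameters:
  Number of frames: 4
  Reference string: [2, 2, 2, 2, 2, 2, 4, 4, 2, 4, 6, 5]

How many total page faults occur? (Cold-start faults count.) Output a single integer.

Answer: 4

Derivation:
Step 0: ref 2 → FAULT, frames=[2,-,-,-]
Step 1: ref 2 → HIT, frames=[2,-,-,-]
Step 2: ref 2 → HIT, frames=[2,-,-,-]
Step 3: ref 2 → HIT, frames=[2,-,-,-]
Step 4: ref 2 → HIT, frames=[2,-,-,-]
Step 5: ref 2 → HIT, frames=[2,-,-,-]
Step 6: ref 4 → FAULT, frames=[2,4,-,-]
Step 7: ref 4 → HIT, frames=[2,4,-,-]
Step 8: ref 2 → HIT, frames=[2,4,-,-]
Step 9: ref 4 → HIT, frames=[2,4,-,-]
Step 10: ref 6 → FAULT, frames=[2,4,6,-]
Step 11: ref 5 → FAULT, frames=[2,4,6,5]
Total faults: 4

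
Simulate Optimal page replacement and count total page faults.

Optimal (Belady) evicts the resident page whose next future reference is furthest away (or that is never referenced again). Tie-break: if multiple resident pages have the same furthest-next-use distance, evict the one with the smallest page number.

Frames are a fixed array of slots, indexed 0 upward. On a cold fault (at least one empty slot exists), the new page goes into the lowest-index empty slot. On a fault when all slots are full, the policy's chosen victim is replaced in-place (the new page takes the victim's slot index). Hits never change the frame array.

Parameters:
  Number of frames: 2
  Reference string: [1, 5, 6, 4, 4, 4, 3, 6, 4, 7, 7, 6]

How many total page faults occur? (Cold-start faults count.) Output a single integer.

Answer: 7

Derivation:
Step 0: ref 1 → FAULT, frames=[1,-]
Step 1: ref 5 → FAULT, frames=[1,5]
Step 2: ref 6 → FAULT (evict 1), frames=[6,5]
Step 3: ref 4 → FAULT (evict 5), frames=[6,4]
Step 4: ref 4 → HIT, frames=[6,4]
Step 5: ref 4 → HIT, frames=[6,4]
Step 6: ref 3 → FAULT (evict 4), frames=[6,3]
Step 7: ref 6 → HIT, frames=[6,3]
Step 8: ref 4 → FAULT (evict 3), frames=[6,4]
Step 9: ref 7 → FAULT (evict 4), frames=[6,7]
Step 10: ref 7 → HIT, frames=[6,7]
Step 11: ref 6 → HIT, frames=[6,7]
Total faults: 7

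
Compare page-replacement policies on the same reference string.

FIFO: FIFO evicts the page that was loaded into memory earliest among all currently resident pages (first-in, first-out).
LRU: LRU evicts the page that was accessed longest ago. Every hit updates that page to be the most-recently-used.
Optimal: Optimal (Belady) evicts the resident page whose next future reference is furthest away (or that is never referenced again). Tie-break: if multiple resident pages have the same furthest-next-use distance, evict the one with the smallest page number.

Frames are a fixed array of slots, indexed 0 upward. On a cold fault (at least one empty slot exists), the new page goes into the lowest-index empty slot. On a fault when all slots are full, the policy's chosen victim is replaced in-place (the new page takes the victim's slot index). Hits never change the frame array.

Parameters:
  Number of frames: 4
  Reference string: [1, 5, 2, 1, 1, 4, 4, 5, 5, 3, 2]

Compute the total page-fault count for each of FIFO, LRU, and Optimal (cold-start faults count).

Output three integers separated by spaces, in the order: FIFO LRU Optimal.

--- FIFO ---
  step 0: ref 1 -> FAULT, frames=[1,-,-,-] (faults so far: 1)
  step 1: ref 5 -> FAULT, frames=[1,5,-,-] (faults so far: 2)
  step 2: ref 2 -> FAULT, frames=[1,5,2,-] (faults so far: 3)
  step 3: ref 1 -> HIT, frames=[1,5,2,-] (faults so far: 3)
  step 4: ref 1 -> HIT, frames=[1,5,2,-] (faults so far: 3)
  step 5: ref 4 -> FAULT, frames=[1,5,2,4] (faults so far: 4)
  step 6: ref 4 -> HIT, frames=[1,5,2,4] (faults so far: 4)
  step 7: ref 5 -> HIT, frames=[1,5,2,4] (faults so far: 4)
  step 8: ref 5 -> HIT, frames=[1,5,2,4] (faults so far: 4)
  step 9: ref 3 -> FAULT, evict 1, frames=[3,5,2,4] (faults so far: 5)
  step 10: ref 2 -> HIT, frames=[3,5,2,4] (faults so far: 5)
  FIFO total faults: 5
--- LRU ---
  step 0: ref 1 -> FAULT, frames=[1,-,-,-] (faults so far: 1)
  step 1: ref 5 -> FAULT, frames=[1,5,-,-] (faults so far: 2)
  step 2: ref 2 -> FAULT, frames=[1,5,2,-] (faults so far: 3)
  step 3: ref 1 -> HIT, frames=[1,5,2,-] (faults so far: 3)
  step 4: ref 1 -> HIT, frames=[1,5,2,-] (faults so far: 3)
  step 5: ref 4 -> FAULT, frames=[1,5,2,4] (faults so far: 4)
  step 6: ref 4 -> HIT, frames=[1,5,2,4] (faults so far: 4)
  step 7: ref 5 -> HIT, frames=[1,5,2,4] (faults so far: 4)
  step 8: ref 5 -> HIT, frames=[1,5,2,4] (faults so far: 4)
  step 9: ref 3 -> FAULT, evict 2, frames=[1,5,3,4] (faults so far: 5)
  step 10: ref 2 -> FAULT, evict 1, frames=[2,5,3,4] (faults so far: 6)
  LRU total faults: 6
--- Optimal ---
  step 0: ref 1 -> FAULT, frames=[1,-,-,-] (faults so far: 1)
  step 1: ref 5 -> FAULT, frames=[1,5,-,-] (faults so far: 2)
  step 2: ref 2 -> FAULT, frames=[1,5,2,-] (faults so far: 3)
  step 3: ref 1 -> HIT, frames=[1,5,2,-] (faults so far: 3)
  step 4: ref 1 -> HIT, frames=[1,5,2,-] (faults so far: 3)
  step 5: ref 4 -> FAULT, frames=[1,5,2,4] (faults so far: 4)
  step 6: ref 4 -> HIT, frames=[1,5,2,4] (faults so far: 4)
  step 7: ref 5 -> HIT, frames=[1,5,2,4] (faults so far: 4)
  step 8: ref 5 -> HIT, frames=[1,5,2,4] (faults so far: 4)
  step 9: ref 3 -> FAULT, evict 1, frames=[3,5,2,4] (faults so far: 5)
  step 10: ref 2 -> HIT, frames=[3,5,2,4] (faults so far: 5)
  Optimal total faults: 5

Answer: 5 6 5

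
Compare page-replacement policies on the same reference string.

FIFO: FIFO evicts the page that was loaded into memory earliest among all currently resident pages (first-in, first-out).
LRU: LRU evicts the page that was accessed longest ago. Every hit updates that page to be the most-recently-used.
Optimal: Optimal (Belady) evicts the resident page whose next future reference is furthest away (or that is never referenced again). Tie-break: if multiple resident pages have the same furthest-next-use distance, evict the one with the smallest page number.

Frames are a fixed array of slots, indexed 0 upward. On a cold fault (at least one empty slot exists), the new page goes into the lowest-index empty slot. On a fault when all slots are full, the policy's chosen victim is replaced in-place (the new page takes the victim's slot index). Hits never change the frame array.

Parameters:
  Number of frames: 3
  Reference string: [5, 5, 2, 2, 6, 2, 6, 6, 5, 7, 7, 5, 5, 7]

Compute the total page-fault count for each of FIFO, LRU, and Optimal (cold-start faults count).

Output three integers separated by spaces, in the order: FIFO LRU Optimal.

Answer: 5 4 4

Derivation:
--- FIFO ---
  step 0: ref 5 -> FAULT, frames=[5,-,-] (faults so far: 1)
  step 1: ref 5 -> HIT, frames=[5,-,-] (faults so far: 1)
  step 2: ref 2 -> FAULT, frames=[5,2,-] (faults so far: 2)
  step 3: ref 2 -> HIT, frames=[5,2,-] (faults so far: 2)
  step 4: ref 6 -> FAULT, frames=[5,2,6] (faults so far: 3)
  step 5: ref 2 -> HIT, frames=[5,2,6] (faults so far: 3)
  step 6: ref 6 -> HIT, frames=[5,2,6] (faults so far: 3)
  step 7: ref 6 -> HIT, frames=[5,2,6] (faults so far: 3)
  step 8: ref 5 -> HIT, frames=[5,2,6] (faults so far: 3)
  step 9: ref 7 -> FAULT, evict 5, frames=[7,2,6] (faults so far: 4)
  step 10: ref 7 -> HIT, frames=[7,2,6] (faults so far: 4)
  step 11: ref 5 -> FAULT, evict 2, frames=[7,5,6] (faults so far: 5)
  step 12: ref 5 -> HIT, frames=[7,5,6] (faults so far: 5)
  step 13: ref 7 -> HIT, frames=[7,5,6] (faults so far: 5)
  FIFO total faults: 5
--- LRU ---
  step 0: ref 5 -> FAULT, frames=[5,-,-] (faults so far: 1)
  step 1: ref 5 -> HIT, frames=[5,-,-] (faults so far: 1)
  step 2: ref 2 -> FAULT, frames=[5,2,-] (faults so far: 2)
  step 3: ref 2 -> HIT, frames=[5,2,-] (faults so far: 2)
  step 4: ref 6 -> FAULT, frames=[5,2,6] (faults so far: 3)
  step 5: ref 2 -> HIT, frames=[5,2,6] (faults so far: 3)
  step 6: ref 6 -> HIT, frames=[5,2,6] (faults so far: 3)
  step 7: ref 6 -> HIT, frames=[5,2,6] (faults so far: 3)
  step 8: ref 5 -> HIT, frames=[5,2,6] (faults so far: 3)
  step 9: ref 7 -> FAULT, evict 2, frames=[5,7,6] (faults so far: 4)
  step 10: ref 7 -> HIT, frames=[5,7,6] (faults so far: 4)
  step 11: ref 5 -> HIT, frames=[5,7,6] (faults so far: 4)
  step 12: ref 5 -> HIT, frames=[5,7,6] (faults so far: 4)
  step 13: ref 7 -> HIT, frames=[5,7,6] (faults so far: 4)
  LRU total faults: 4
--- Optimal ---
  step 0: ref 5 -> FAULT, frames=[5,-,-] (faults so far: 1)
  step 1: ref 5 -> HIT, frames=[5,-,-] (faults so far: 1)
  step 2: ref 2 -> FAULT, frames=[5,2,-] (faults so far: 2)
  step 3: ref 2 -> HIT, frames=[5,2,-] (faults so far: 2)
  step 4: ref 6 -> FAULT, frames=[5,2,6] (faults so far: 3)
  step 5: ref 2 -> HIT, frames=[5,2,6] (faults so far: 3)
  step 6: ref 6 -> HIT, frames=[5,2,6] (faults so far: 3)
  step 7: ref 6 -> HIT, frames=[5,2,6] (faults so far: 3)
  step 8: ref 5 -> HIT, frames=[5,2,6] (faults so far: 3)
  step 9: ref 7 -> FAULT, evict 2, frames=[5,7,6] (faults so far: 4)
  step 10: ref 7 -> HIT, frames=[5,7,6] (faults so far: 4)
  step 11: ref 5 -> HIT, frames=[5,7,6] (faults so far: 4)
  step 12: ref 5 -> HIT, frames=[5,7,6] (faults so far: 4)
  step 13: ref 7 -> HIT, frames=[5,7,6] (faults so far: 4)
  Optimal total faults: 4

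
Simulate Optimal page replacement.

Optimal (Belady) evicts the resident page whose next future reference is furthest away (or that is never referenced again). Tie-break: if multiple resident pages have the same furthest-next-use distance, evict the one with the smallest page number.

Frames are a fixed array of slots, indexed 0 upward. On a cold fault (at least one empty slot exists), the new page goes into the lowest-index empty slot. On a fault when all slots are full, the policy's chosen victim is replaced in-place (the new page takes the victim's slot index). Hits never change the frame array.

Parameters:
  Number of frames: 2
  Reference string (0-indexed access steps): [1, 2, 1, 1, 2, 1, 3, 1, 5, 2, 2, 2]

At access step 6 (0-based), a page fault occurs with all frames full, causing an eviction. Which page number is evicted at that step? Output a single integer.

Answer: 2

Derivation:
Step 0: ref 1 -> FAULT, frames=[1,-]
Step 1: ref 2 -> FAULT, frames=[1,2]
Step 2: ref 1 -> HIT, frames=[1,2]
Step 3: ref 1 -> HIT, frames=[1,2]
Step 4: ref 2 -> HIT, frames=[1,2]
Step 5: ref 1 -> HIT, frames=[1,2]
Step 6: ref 3 -> FAULT, evict 2, frames=[1,3]
At step 6: evicted page 2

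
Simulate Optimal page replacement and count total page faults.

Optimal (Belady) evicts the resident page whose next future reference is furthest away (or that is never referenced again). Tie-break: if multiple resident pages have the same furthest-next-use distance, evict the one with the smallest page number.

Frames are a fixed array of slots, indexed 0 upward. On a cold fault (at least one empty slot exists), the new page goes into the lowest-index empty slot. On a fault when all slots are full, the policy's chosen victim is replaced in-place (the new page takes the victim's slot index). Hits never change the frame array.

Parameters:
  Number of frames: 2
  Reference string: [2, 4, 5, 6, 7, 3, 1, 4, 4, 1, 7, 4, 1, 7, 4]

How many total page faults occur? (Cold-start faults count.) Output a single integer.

Step 0: ref 2 → FAULT, frames=[2,-]
Step 1: ref 4 → FAULT, frames=[2,4]
Step 2: ref 5 → FAULT (evict 2), frames=[5,4]
Step 3: ref 6 → FAULT (evict 5), frames=[6,4]
Step 4: ref 7 → FAULT (evict 6), frames=[7,4]
Step 5: ref 3 → FAULT (evict 7), frames=[3,4]
Step 6: ref 1 → FAULT (evict 3), frames=[1,4]
Step 7: ref 4 → HIT, frames=[1,4]
Step 8: ref 4 → HIT, frames=[1,4]
Step 9: ref 1 → HIT, frames=[1,4]
Step 10: ref 7 → FAULT (evict 1), frames=[7,4]
Step 11: ref 4 → HIT, frames=[7,4]
Step 12: ref 1 → FAULT (evict 4), frames=[7,1]
Step 13: ref 7 → HIT, frames=[7,1]
Step 14: ref 4 → FAULT (evict 1), frames=[7,4]
Total faults: 10

Answer: 10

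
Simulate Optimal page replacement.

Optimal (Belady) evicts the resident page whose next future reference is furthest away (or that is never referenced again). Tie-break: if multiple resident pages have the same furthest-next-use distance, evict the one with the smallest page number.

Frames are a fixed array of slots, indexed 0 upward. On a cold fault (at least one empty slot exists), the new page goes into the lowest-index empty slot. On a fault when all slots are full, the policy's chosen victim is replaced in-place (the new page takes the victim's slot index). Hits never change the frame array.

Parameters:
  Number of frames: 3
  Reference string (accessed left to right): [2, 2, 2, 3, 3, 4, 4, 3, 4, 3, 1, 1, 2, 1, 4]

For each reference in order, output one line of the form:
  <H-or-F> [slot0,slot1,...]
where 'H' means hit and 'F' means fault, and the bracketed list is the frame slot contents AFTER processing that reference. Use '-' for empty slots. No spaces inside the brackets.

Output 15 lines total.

F [2,-,-]
H [2,-,-]
H [2,-,-]
F [2,3,-]
H [2,3,-]
F [2,3,4]
H [2,3,4]
H [2,3,4]
H [2,3,4]
H [2,3,4]
F [2,1,4]
H [2,1,4]
H [2,1,4]
H [2,1,4]
H [2,1,4]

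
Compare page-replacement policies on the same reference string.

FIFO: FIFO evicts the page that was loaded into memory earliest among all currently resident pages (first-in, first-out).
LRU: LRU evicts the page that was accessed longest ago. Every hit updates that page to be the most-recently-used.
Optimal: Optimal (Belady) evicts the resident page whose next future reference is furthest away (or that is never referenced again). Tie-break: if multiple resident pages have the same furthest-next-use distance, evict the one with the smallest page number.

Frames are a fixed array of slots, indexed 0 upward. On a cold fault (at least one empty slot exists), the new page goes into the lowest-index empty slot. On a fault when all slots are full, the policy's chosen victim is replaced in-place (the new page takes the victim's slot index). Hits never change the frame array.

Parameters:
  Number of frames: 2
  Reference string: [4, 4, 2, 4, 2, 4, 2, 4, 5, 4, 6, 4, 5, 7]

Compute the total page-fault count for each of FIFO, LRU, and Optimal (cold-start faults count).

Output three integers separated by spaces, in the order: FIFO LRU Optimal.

Answer: 7 6 6

Derivation:
--- FIFO ---
  step 0: ref 4 -> FAULT, frames=[4,-] (faults so far: 1)
  step 1: ref 4 -> HIT, frames=[4,-] (faults so far: 1)
  step 2: ref 2 -> FAULT, frames=[4,2] (faults so far: 2)
  step 3: ref 4 -> HIT, frames=[4,2] (faults so far: 2)
  step 4: ref 2 -> HIT, frames=[4,2] (faults so far: 2)
  step 5: ref 4 -> HIT, frames=[4,2] (faults so far: 2)
  step 6: ref 2 -> HIT, frames=[4,2] (faults so far: 2)
  step 7: ref 4 -> HIT, frames=[4,2] (faults so far: 2)
  step 8: ref 5 -> FAULT, evict 4, frames=[5,2] (faults so far: 3)
  step 9: ref 4 -> FAULT, evict 2, frames=[5,4] (faults so far: 4)
  step 10: ref 6 -> FAULT, evict 5, frames=[6,4] (faults so far: 5)
  step 11: ref 4 -> HIT, frames=[6,4] (faults so far: 5)
  step 12: ref 5 -> FAULT, evict 4, frames=[6,5] (faults so far: 6)
  step 13: ref 7 -> FAULT, evict 6, frames=[7,5] (faults so far: 7)
  FIFO total faults: 7
--- LRU ---
  step 0: ref 4 -> FAULT, frames=[4,-] (faults so far: 1)
  step 1: ref 4 -> HIT, frames=[4,-] (faults so far: 1)
  step 2: ref 2 -> FAULT, frames=[4,2] (faults so far: 2)
  step 3: ref 4 -> HIT, frames=[4,2] (faults so far: 2)
  step 4: ref 2 -> HIT, frames=[4,2] (faults so far: 2)
  step 5: ref 4 -> HIT, frames=[4,2] (faults so far: 2)
  step 6: ref 2 -> HIT, frames=[4,2] (faults so far: 2)
  step 7: ref 4 -> HIT, frames=[4,2] (faults so far: 2)
  step 8: ref 5 -> FAULT, evict 2, frames=[4,5] (faults so far: 3)
  step 9: ref 4 -> HIT, frames=[4,5] (faults so far: 3)
  step 10: ref 6 -> FAULT, evict 5, frames=[4,6] (faults so far: 4)
  step 11: ref 4 -> HIT, frames=[4,6] (faults so far: 4)
  step 12: ref 5 -> FAULT, evict 6, frames=[4,5] (faults so far: 5)
  step 13: ref 7 -> FAULT, evict 4, frames=[7,5] (faults so far: 6)
  LRU total faults: 6
--- Optimal ---
  step 0: ref 4 -> FAULT, frames=[4,-] (faults so far: 1)
  step 1: ref 4 -> HIT, frames=[4,-] (faults so far: 1)
  step 2: ref 2 -> FAULT, frames=[4,2] (faults so far: 2)
  step 3: ref 4 -> HIT, frames=[4,2] (faults so far: 2)
  step 4: ref 2 -> HIT, frames=[4,2] (faults so far: 2)
  step 5: ref 4 -> HIT, frames=[4,2] (faults so far: 2)
  step 6: ref 2 -> HIT, frames=[4,2] (faults so far: 2)
  step 7: ref 4 -> HIT, frames=[4,2] (faults so far: 2)
  step 8: ref 5 -> FAULT, evict 2, frames=[4,5] (faults so far: 3)
  step 9: ref 4 -> HIT, frames=[4,5] (faults so far: 3)
  step 10: ref 6 -> FAULT, evict 5, frames=[4,6] (faults so far: 4)
  step 11: ref 4 -> HIT, frames=[4,6] (faults so far: 4)
  step 12: ref 5 -> FAULT, evict 4, frames=[5,6] (faults so far: 5)
  step 13: ref 7 -> FAULT, evict 5, frames=[7,6] (faults so far: 6)
  Optimal total faults: 6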